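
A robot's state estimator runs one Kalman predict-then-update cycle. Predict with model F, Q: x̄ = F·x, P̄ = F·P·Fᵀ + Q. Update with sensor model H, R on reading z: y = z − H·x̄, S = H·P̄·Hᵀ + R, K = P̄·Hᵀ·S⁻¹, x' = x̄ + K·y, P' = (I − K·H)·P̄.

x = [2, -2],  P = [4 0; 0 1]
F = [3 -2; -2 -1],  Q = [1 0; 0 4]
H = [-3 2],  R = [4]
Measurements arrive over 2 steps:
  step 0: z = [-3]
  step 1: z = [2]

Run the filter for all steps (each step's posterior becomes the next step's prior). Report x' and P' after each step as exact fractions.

step 0: x' = [2033/721, 1906/721], P' = [1672/721 2174/721; 2174/721 3477/721]
step 1: x' = [68786/133013, 195698/133013], P' = [442792/133013 639038/133013; 639038/133013 1050961/133013]

step 0: x̄ = F·x = [10, -2]
step 0: P̄ = F·P·Fᵀ + Q = [41 -22; -22 21]
step 0: y = z − H·x̄ = [31]
step 0: S = H·P̄·Hᵀ + R = [721]
step 0: K = P̄·Hᵀ·S⁻¹ = [-167/721; 108/721]
step 0: x' = x̄ + K·y = [2033/721, 1906/721]
step 0: P' = (I − K·H)·P̄ = [1672/721 2174/721; 2174/721 3477/721]
step 1: x̄ = F·x = [2287/721, -5972/721]
step 1: P̄ = F·P·Fᵀ + Q = [3589/721 -904/721; -904/721 21745/721]
step 1: y = z − H·x̄ = [20247/721]
step 1: S = H·P̄·Hᵀ + R = [133013/721]
step 1: K = P̄·Hᵀ·S⁻¹ = [-12575/133013; 46202/133013]
step 1: x' = x̄ + K·y = [68786/133013, 195698/133013]
step 1: P' = (I − K·H)·P̄ = [442792/133013 639038/133013; 639038/133013 1050961/133013]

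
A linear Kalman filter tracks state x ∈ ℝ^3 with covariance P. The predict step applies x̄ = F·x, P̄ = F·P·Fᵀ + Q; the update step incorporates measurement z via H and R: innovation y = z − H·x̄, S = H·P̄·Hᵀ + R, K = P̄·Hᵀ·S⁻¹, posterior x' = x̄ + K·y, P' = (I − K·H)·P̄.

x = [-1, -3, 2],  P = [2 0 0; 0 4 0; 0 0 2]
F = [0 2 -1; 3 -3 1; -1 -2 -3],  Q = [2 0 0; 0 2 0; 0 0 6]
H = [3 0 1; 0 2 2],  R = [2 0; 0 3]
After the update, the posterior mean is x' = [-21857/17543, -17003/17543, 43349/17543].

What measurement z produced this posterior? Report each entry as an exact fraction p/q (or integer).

x̄ = F·x = [-8, 8, 1]
P̄ = F·P·Fᵀ + Q = [20 -26 -10; -26 58 12; -10 12 42]
S = H·P̄·Hᵀ + R = [164 -108; -108 499]
K = P̄·Hᵀ·S⁻¹ = [8587/35086 -1602/17543; -8907/35086 3958/17543; 4413/17543 4752/17543]
x' − x̄ = [118487/17543, -157347/17543, 25806/17543] = K·y
y = (KᵀK)⁻¹·Kᵀ·(x' − x̄) = [22, -15]
z = y + H·x̄ = [22, -15] + [-23, 18] = [-1, 3]

z = [-1, 3]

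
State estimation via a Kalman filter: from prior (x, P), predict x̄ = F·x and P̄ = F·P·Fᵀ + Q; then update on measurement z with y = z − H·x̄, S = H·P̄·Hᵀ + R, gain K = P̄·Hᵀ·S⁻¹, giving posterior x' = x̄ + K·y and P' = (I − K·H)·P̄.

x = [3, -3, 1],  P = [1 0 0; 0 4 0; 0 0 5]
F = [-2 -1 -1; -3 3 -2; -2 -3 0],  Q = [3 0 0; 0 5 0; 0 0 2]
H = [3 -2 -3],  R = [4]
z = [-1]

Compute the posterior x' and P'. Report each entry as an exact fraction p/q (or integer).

x̄ = F·x = [-4, -20, 3]
P̄ = F·P·Fᵀ + Q = [16 4 16; 4 70 -30; 16 -30 42]
y = z − H·x̄ = [-20]
S = H·P̄·Hᵀ + R = [110]
K = P̄·Hᵀ·S⁻¹ = [-4/55; -19/55; -9/55]
x' = x̄ + K·y = [-28/11, -144/11, 69/11]
P' = (I − K·H)·P̄ = [848/55 68/55 808/55; 68/55 3128/55 -1992/55; 808/55 -1992/55 2148/55]

x' = [-28/11, -144/11, 69/11]
P' = [848/55 68/55 808/55; 68/55 3128/55 -1992/55; 808/55 -1992/55 2148/55]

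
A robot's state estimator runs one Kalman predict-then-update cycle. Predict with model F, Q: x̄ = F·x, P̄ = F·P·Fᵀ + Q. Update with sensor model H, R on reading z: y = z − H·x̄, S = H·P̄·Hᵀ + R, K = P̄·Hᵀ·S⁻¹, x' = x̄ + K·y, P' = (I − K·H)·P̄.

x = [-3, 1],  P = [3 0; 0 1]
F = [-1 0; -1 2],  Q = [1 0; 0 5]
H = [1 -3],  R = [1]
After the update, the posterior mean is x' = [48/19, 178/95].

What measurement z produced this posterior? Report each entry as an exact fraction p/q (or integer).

z = [-3]

x̄ = F·x = [3, 5]
P̄ = F·P·Fᵀ + Q = [4 3; 3 12]
S = H·P̄·Hᵀ + R = [95]
K = P̄·Hᵀ·S⁻¹ = [-1/19; -33/95]
x' − x̄ = [-9/19, -297/95] = K·y
y = (KᵀK)⁻¹·Kᵀ·(x' − x̄) = [9]
z = y + H·x̄ = [9] + [-12] = [-3]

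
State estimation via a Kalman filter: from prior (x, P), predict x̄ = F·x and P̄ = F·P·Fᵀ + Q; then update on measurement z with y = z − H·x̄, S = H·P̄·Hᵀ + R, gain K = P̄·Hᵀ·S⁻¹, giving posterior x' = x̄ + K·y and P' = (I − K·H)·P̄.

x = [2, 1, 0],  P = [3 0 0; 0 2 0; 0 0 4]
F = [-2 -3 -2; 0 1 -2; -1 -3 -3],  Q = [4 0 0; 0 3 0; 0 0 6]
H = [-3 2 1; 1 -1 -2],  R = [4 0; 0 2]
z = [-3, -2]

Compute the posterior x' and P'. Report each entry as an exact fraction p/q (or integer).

x' = [71231/48541, 885/48541, 82192/48541]
P' = [150022/48541 195202/48541 -5946/48541; 195202/48541 329516/48541 -55362/48541; -5946/48541 -55362/48541 51138/48541]

x̄ = F·x = [-7, 1, -5]
P̄ = F·P·Fᵀ + Q = [50 10 48; 10 21 18; 48 18 63]
y = z − H·x̄ = [-21, -4]
S = H·P̄·Hᵀ + R = [265 -22; -22 185]
K = P̄·Hᵀ·S⁻¹ = [-16402/48541 -16644/48541; 4516/48541 -11795/48541; -10437/48541 -26430/48541]
x' = x̄ + K·y = [71231/48541, 885/48541, 82192/48541]
P' = (I − K·H)·P̄ = [150022/48541 195202/48541 -5946/48541; 195202/48541 329516/48541 -55362/48541; -5946/48541 -55362/48541 51138/48541]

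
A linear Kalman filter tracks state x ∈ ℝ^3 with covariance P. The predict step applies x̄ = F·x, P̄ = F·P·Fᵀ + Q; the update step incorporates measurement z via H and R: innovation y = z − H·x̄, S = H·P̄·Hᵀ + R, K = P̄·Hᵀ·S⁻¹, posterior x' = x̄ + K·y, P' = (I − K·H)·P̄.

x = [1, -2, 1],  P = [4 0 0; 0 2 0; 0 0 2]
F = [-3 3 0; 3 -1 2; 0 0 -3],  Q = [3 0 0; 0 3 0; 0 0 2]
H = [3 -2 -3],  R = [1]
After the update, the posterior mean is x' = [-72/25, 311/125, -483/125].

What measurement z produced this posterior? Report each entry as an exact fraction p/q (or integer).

z = [-2]

x̄ = F·x = [-9, 7, -3]
P̄ = F·P·Fᵀ + Q = [57 -42 0; -42 49 -12; 0 -12 20]
S = H·P̄·Hᵀ + R = [1250]
K = P̄·Hᵀ·S⁻¹ = [51/250; -94/625; -18/625]
x' − x̄ = [153/25, -564/125, -108/125] = K·y
y = (KᵀK)⁻¹·Kᵀ·(x' − x̄) = [30]
z = y + H·x̄ = [30] + [-32] = [-2]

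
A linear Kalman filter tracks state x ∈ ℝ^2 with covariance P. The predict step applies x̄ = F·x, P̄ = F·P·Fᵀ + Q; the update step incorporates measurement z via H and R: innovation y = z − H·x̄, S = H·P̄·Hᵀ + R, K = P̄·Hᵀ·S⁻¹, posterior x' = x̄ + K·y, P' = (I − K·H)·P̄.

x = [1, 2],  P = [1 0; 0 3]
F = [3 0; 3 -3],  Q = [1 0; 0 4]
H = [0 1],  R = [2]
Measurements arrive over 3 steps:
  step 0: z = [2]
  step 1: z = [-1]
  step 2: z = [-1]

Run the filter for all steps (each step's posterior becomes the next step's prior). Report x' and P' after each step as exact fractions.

step 0: x' = [57/14, 37/21], P' = [113/14 3/7; 3/7 40/21]
step 1: x' = [825/137, -337/411], P' = [2729/137 214/137; 214/137 2410/1233]
step 2: x' = [-54720/23941, -18043/23941], P' = [576289/23941 45270/23941; 45270/23941 47334/23941]

step 0: x̄ = F·x = [3, -3]
step 0: P̄ = F·P·Fᵀ + Q = [10 9; 9 40]
step 0: y = z − H·x̄ = [5]
step 0: S = H·P̄·Hᵀ + R = [42]
step 0: K = P̄·Hᵀ·S⁻¹ = [3/14; 20/21]
step 0: x' = x̄ + K·y = [57/14, 37/21]
step 0: P' = (I − K·H)·P̄ = [113/14 3/7; 3/7 40/21]
step 1: x̄ = F·x = [171/14, 97/14]
step 1: P̄ = F·P·Fᵀ + Q = [1031/14 963/14; 963/14 1205/14]
step 1: y = z − H·x̄ = [-111/14]
step 1: S = H·P̄·Hᵀ + R = [1233/14]
step 1: K = P̄·Hᵀ·S⁻¹ = [107/137; 1205/1233]
step 1: x' = x̄ + K·y = [825/137, -337/411]
step 1: P' = (I − K·H)·P̄ = [2729/137 214/137; 214/137 2410/1233]
step 2: x̄ = F·x = [2475/137, 2812/137]
step 2: P̄ = F·P·Fᵀ + Q = [24698/137 22635/137; 22635/137 23667/137]
step 2: y = z − H·x̄ = [-2949/137]
step 2: S = H·P̄·Hᵀ + R = [23941/137]
step 2: K = P̄·Hᵀ·S⁻¹ = [22635/23941; 23667/23941]
step 2: x' = x̄ + K·y = [-54720/23941, -18043/23941]
step 2: P' = (I − K·H)·P̄ = [576289/23941 45270/23941; 45270/23941 47334/23941]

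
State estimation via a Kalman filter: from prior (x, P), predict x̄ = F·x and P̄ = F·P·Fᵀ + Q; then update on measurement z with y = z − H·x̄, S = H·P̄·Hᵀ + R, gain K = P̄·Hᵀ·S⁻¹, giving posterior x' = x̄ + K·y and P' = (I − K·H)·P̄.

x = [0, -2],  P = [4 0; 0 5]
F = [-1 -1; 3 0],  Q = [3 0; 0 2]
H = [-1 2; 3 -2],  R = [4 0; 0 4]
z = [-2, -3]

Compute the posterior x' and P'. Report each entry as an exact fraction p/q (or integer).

x' = [-605/467, -450/467]
P' = [636/467 612/467; 612/467 818/467]

x̄ = F·x = [2, 0]
P̄ = F·P·Fᵀ + Q = [12 -12; -12 38]
y = z − H·x̄ = [0, -9]
S = H·P̄·Hᵀ + R = [216 -284; -284 408]
K = P̄·Hᵀ·S⁻¹ = [147/467 171/467; 256/467 50/467]
x' = x̄ + K·y = [-605/467, -450/467]
P' = (I − K·H)·P̄ = [636/467 612/467; 612/467 818/467]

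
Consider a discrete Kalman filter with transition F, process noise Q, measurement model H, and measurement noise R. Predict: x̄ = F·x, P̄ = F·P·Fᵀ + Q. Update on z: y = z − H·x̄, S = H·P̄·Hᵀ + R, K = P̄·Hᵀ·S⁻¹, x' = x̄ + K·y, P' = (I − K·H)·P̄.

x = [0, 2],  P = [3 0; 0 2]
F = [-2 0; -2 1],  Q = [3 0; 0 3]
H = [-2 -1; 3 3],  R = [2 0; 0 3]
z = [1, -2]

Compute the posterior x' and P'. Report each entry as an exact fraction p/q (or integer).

x' = [-669/796, 57/199]
P' = [807/796 -216/199; -216/199 286/199]

x̄ = F·x = [0, 2]
P̄ = F·P·Fᵀ + Q = [15 12; 12 17]
y = z − H·x̄ = [3, -8]
S = H·P̄·Hᵀ + R = [127 -249; -249 507]
K = P̄·Hᵀ·S⁻¹ = [-375/796 -57/796; 73/199 70/199]
x' = x̄ + K·y = [-669/796, 57/199]
P' = (I − K·H)·P̄ = [807/796 -216/199; -216/199 286/199]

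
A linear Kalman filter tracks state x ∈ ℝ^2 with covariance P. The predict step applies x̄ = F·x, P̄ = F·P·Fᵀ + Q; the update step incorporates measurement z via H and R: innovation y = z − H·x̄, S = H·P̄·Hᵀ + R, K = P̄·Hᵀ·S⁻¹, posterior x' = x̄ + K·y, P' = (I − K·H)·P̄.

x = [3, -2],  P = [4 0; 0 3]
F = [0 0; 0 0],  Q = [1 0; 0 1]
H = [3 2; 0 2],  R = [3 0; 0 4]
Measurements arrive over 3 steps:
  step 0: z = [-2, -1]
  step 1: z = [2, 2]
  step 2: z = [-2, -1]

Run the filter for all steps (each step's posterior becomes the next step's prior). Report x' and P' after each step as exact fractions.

step 0: x' = [-9/28, -5/14], P' = [5/14 -3/14; -3/14 3/7]
step 1: x' = [3/14, 4/7], P' = [5/14 -3/14; -3/14 3/7]
step 2: x' = [-9/28, -5/14], P' = [5/14 -3/14; -3/14 3/7]

step 0: x̄ = F·x = [0, 0]
step 0: P̄ = F·P·Fᵀ + Q = [1 0; 0 1]
step 0: y = z − H·x̄ = [-2, -1]
step 0: S = H·P̄·Hᵀ + R = [16 4; 4 8]
step 0: K = P̄·Hᵀ·S⁻¹ = [3/14 -3/28; 1/14 3/14]
step 0: x' = x̄ + K·y = [-9/28, -5/14]
step 0: P' = (I − K·H)·P̄ = [5/14 -3/14; -3/14 3/7]
step 1: x̄ = F·x = [0, 0]
step 1: P̄ = F·P·Fᵀ + Q = [1 0; 0 1]
step 1: y = z − H·x̄ = [2, 2]
step 1: S = H·P̄·Hᵀ + R = [16 4; 4 8]
step 1: K = P̄·Hᵀ·S⁻¹ = [3/14 -3/28; 1/14 3/14]
step 1: x' = x̄ + K·y = [3/14, 4/7]
step 1: P' = (I − K·H)·P̄ = [5/14 -3/14; -3/14 3/7]
step 2: x̄ = F·x = [0, 0]
step 2: P̄ = F·P·Fᵀ + Q = [1 0; 0 1]
step 2: y = z − H·x̄ = [-2, -1]
step 2: S = H·P̄·Hᵀ + R = [16 4; 4 8]
step 2: K = P̄·Hᵀ·S⁻¹ = [3/14 -3/28; 1/14 3/14]
step 2: x' = x̄ + K·y = [-9/28, -5/14]
step 2: P' = (I − K·H)·P̄ = [5/14 -3/14; -3/14 3/7]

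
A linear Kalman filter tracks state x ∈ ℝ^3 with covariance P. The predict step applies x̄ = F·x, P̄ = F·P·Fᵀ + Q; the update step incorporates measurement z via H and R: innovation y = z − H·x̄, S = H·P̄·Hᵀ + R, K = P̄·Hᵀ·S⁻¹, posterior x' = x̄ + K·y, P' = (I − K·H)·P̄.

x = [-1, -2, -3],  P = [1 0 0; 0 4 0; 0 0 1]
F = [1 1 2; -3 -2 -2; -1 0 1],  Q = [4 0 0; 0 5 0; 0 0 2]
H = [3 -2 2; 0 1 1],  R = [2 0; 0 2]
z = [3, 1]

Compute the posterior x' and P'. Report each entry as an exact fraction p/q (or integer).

x̄ = F·x = [-9, 13, -2]
P̄ = F·P·Fᵀ + Q = [13 -15 1; -15 34 1; 1 1 4]
y = z − H·x̄ = [60, -10]
S = H·P̄·Hᵀ + R = [455 -102; -102 42]
K = P̄·Hᵀ·S⁻¹ = [259/1451 436/4353; -182/1451 4603/8706; 148/1451 3193/8706]
x' = x̄ + K·y = [3083/4353, 814/4353, 1969/4353]
P' = (I − K·H)·P̄ = [7526/4353 5692/4353 -4820/4353; 5692/4353 13687/8706 -4481/8706; -4820/4353 -4481/8706 10867/8706]

x' = [3083/4353, 814/4353, 1969/4353]
P' = [7526/4353 5692/4353 -4820/4353; 5692/4353 13687/8706 -4481/8706; -4820/4353 -4481/8706 10867/8706]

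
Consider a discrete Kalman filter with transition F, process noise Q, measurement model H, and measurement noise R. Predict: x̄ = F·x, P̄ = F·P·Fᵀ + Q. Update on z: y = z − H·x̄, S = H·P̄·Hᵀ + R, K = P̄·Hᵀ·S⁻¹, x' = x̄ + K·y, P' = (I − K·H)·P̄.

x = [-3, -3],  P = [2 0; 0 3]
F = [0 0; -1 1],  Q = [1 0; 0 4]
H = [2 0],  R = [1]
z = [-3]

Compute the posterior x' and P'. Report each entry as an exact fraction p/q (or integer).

x' = [-6/5, 0]
P' = [1/5 0; 0 9]

x̄ = F·x = [0, 0]
P̄ = F·P·Fᵀ + Q = [1 0; 0 9]
y = z − H·x̄ = [-3]
S = H·P̄·Hᵀ + R = [5]
K = P̄·Hᵀ·S⁻¹ = [2/5; 0]
x' = x̄ + K·y = [-6/5, 0]
P' = (I − K·H)·P̄ = [1/5 0; 0 9]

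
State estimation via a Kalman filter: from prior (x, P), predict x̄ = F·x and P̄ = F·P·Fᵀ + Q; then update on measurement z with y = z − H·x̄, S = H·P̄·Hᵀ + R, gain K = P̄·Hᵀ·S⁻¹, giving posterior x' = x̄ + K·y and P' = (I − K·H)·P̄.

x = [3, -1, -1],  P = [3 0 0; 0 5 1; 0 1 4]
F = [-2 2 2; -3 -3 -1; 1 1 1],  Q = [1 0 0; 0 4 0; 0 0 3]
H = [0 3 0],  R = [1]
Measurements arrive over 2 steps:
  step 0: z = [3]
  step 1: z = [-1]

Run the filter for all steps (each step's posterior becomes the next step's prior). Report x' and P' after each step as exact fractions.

step 0: x̄ = F·x = [-10, -5, 1]
step 0: P̄ = F·P·Fᵀ + Q = [57 -28 16; -28 86 -32; 16 -32 17]
step 0: y = z − H·x̄ = [18]
step 0: S = H·P̄·Hᵀ + R = [775]
step 0: K = P̄·Hᵀ·S⁻¹ = [-84/775; 258/775; -96/775]
step 0: x' = x̄ + K·y = [-9262/775, 769/775, -953/775]
step 0: P' = (I − K·H)·P̄ = [37119/775 -28/775 4336/775; -28/775 86/775 -32/775; 4336/775 -32/775 3959/775]
step 1: x̄ = F·x = [18156/775, 26432/775, -9446/775]
step 1: P̄ = F·P·Fᵀ + Q = [130711/775 197192/775 -66276/775; 197192/775 367224/775 -132622/775; -66276/775 -132622/775 52041/775]
step 1: y = z − H·x̄ = [-80071/775]
step 1: S = H·P̄·Hᵀ + R = [3305791/775]
step 1: K = P̄·Hᵀ·S⁻¹ = [591576/3305791; 1101672/3305791; -397866/3305791]
step 1: x' = x̄ + K·y = [16324980/3305791, -1075240/3305791, 814228/3305791]
step 1: P' = (I − K·H)·P̄ = [105988495/3305791 197192/3305791 20997900/3305791; 197192/3305791 367224/3305791 -132622/3305791; 20997900/3305791 -132622/3305791 17728149/3305791]

step 0: x' = [-9262/775, 769/775, -953/775], P' = [37119/775 -28/775 4336/775; -28/775 86/775 -32/775; 4336/775 -32/775 3959/775]
step 1: x' = [16324980/3305791, -1075240/3305791, 814228/3305791], P' = [105988495/3305791 197192/3305791 20997900/3305791; 197192/3305791 367224/3305791 -132622/3305791; 20997900/3305791 -132622/3305791 17728149/3305791]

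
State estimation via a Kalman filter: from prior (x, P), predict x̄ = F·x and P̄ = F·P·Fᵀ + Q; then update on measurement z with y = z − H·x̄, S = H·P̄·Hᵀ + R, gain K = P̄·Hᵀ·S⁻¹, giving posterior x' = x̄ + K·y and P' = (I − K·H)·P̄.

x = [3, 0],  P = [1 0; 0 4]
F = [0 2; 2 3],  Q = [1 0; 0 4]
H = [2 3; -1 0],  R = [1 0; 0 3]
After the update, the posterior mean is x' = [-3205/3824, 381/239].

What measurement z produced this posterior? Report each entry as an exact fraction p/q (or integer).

z = [3, -1]

x̄ = F·x = [0, 6]
P̄ = F·P·Fᵀ + Q = [17 24; 24 44]
S = H·P̄·Hᵀ + R = [753 -106; -106 20]
K = P̄·Hᵀ·S⁻¹ = [159/1912 -1565/3824; 66/239 63/239]
x' − x̄ = [-3205/3824, -1053/239] = K·y
y = (KᵀK)⁻¹·Kᵀ·(x' − x̄) = [-15, -1]
z = y + H·x̄ = [-15, -1] + [18, 0] = [3, -1]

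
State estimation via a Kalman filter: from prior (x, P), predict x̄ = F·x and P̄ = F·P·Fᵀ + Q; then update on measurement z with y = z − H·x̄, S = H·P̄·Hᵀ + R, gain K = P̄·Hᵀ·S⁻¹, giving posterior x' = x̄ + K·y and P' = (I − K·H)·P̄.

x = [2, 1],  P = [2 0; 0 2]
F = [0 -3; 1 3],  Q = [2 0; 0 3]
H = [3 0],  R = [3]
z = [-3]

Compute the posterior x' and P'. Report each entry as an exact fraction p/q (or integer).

x̄ = F·x = [-3, 5]
P̄ = F·P·Fᵀ + Q = [20 -18; -18 23]
y = z − H·x̄ = [6]
S = H·P̄·Hᵀ + R = [183]
K = P̄·Hᵀ·S⁻¹ = [20/61; -18/61]
x' = x̄ + K·y = [-63/61, 197/61]
P' = (I − K·H)·P̄ = [20/61 -18/61; -18/61 431/61]

x' = [-63/61, 197/61]
P' = [20/61 -18/61; -18/61 431/61]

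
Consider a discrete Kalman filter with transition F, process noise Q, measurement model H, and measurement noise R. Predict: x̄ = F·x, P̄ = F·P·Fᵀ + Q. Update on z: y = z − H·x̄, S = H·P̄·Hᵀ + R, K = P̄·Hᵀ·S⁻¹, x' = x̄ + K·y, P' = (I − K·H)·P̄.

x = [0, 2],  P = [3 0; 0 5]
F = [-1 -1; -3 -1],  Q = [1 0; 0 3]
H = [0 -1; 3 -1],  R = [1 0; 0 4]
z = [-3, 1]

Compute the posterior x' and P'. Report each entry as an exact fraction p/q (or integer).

x̄ = F·x = [-2, -2]
P̄ = F·P·Fᵀ + Q = [9 14; 14 35]
y = z − H·x̄ = [-5, 5]
S = H·P̄·Hᵀ + R = [36 -7; -7 36]
K = P̄·Hᵀ·S⁻¹ = [-413/1247 370/1247; -1211/1247 7/1247]
x' = x̄ + K·y = [49/43, 124/43]
P' = (I − K·H)·P̄ = [631/1247 413/1247; 413/1247 1211/1247]

x' = [49/43, 124/43]
P' = [631/1247 413/1247; 413/1247 1211/1247]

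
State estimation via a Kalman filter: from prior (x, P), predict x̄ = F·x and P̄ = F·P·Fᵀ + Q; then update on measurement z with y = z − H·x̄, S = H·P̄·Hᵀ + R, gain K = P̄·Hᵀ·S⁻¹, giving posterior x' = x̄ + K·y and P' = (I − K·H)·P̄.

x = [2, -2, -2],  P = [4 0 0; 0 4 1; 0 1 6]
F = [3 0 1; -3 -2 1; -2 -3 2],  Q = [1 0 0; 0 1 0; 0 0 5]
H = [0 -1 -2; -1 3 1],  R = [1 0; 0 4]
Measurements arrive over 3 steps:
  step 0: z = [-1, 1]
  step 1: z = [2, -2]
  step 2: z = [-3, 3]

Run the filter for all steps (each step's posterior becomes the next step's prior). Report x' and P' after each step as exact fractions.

step 0: x' = [-157/1456, 227/2912, 1405/2912], P' = [89993/21112 37281/42224 -8145/42224; 37281/42224 57569/84448 -28129/84448; -8145/42224 -28129/84448 34561/84448]
step 1: x' = [999051728/2517738791, -793896703/2517738791, -2031030401/2517738791], P' = [7045922181/2517738791 1259422027/2517738791 -238571628/2517738791; 1259422027/2517738791 1459504398/2517738791 -768651299/2517738791; -238571628/2517738791 -768651299/2517738791 1008206277/2517738791]
step 2: x' = [-4411292134745/9816556511953, 4857512986113/9816556511953, 59477420338219/49082782559765], P' = [27302357317523/9816556511953 4902374073933/9816556511953 -936522276004/9816556511953; 4902374073933/9816556511953 5687581970962/9816556511953 -2996097097013/9816556511953; -936522276004/9816556511953 -2996097097013/9816556511953 19651047109343/49082782559765]

step 0: x̄ = F·x = [4, -4, -2]
step 0: P̄ = F·P·Fᵀ + Q = [43 -32 -15; -32 55 53; -15 53 69]
step 0: y = z − H·x̄ = [-9, 19]
step 0: S = H·P̄·Hᵀ + R = [544 -736; -736 1151]
step 0: K = P̄·Hᵀ·S⁻¹ = [-20991/42224 -1192/2639; -1311/84448 547/2639; -40993/84448 -262/2639]
step 0: x' = x̄ + K·y = [-157/1456, 227/2912, 1405/2912]
step 0: P' = (I − K·H)·P̄ = [89993/21112 37281/42224 -8145/42224; 37281/42224 57569/84448 -28129/84448; -8145/42224 -28129/84448 34561/84448]
step 1: x̄ = F·x = [463/2912, 1893/2912, 2757/2912]
step 1: P̄ = F·P·Fᵀ + Q = [3261017/84448 -3596301/84448 -2742541/84448; -3596301/84448 4694033/84448 3870897/84448; -2742541/84448 3870897/84448 3881105/84448]
step 1: y = z − H·x̄ = [13231/2912, -1971/416]
step 1: S = H·P̄·Hᵀ + R = [35786489/84448 -8288853/12064; -8288853/12064 14287783/12064]
step 1: K = P̄·Hᵀ·S⁻¹ = [-782278771/2517738791 -876556932/2517738791; 77798200/2517738791 587609967/2517738791; -1247761255/2517738791 -264793998/2517738791]
step 1: x' = x̄ + K·y = [999051728/2517738791, -793896703/2517738791, -2031030401/2517738791]
step 1: P' = (I − K·H)·P̄ = [7045922181/2517738791 1259422027/2517738791 -238571628/2517738791; 1259422027/2517738791 1459504398/2517738791 -768651299/2517738791; -238571628/2517738791 -768651299/2517738791 1008206277/2517738791]
step 2: x̄ = F·x = [966124783/2517738791, -3440392179/2517738791, -3678474149/2517738791]
step 2: P̄ = F·P·Fᵀ + Q = [65507814929/2517738791 -68424322916/2517738791 -50242251390/2517738791; -68424322916/2517738791 92396361577/2517738791 76710590496/2517738791; -50242251390/2517738791 76710590496/2517738791 84186200305/2517738791]
step 2: y = z − H·x̄ = [-18350556850/2517738791, 22518991842/2517738791]
step 2: S = H·P̄·Hᵀ + R = [738501263572/2517738791 -1151444444509/2517738791; -1151444444509/2517738791 1962626207843/2517738791]
step 2: K = P̄·Hᵀ·S⁻¹ = [-3029329521925/9816556511953 -3382939342932/9816556511953; 304612223064/9816556511953 2291068685485/9816556511953; -24321608733621/49082782559765 -5151949491458/49082782559765]
step 2: x' = x̄ + K·y = [-4411292134745/9816556511953, 4857512986113/9816556511953, 59477420338219/49082782559765]
step 2: P' = (I − K·H)·P̄ = [27302357317523/9816556511953 4902374073933/9816556511953 -936522276004/9816556511953; 4902374073933/9816556511953 5687581970962/9816556511953 -2996097097013/9816556511953; -936522276004/9816556511953 -2996097097013/9816556511953 19651047109343/49082782559765]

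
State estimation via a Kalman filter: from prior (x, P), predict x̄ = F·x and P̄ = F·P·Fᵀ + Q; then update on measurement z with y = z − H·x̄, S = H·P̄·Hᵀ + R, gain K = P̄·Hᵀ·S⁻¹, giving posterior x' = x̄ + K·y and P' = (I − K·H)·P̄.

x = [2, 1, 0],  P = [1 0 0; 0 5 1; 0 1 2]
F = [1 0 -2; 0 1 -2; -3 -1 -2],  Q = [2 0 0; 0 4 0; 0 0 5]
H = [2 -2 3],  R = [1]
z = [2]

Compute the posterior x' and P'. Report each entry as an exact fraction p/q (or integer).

x̄ = F·x = [2, 1, -7]
P̄ = F·P·Fᵀ + Q = [11 6 7; 6 13 3; 7 3 31]
y = z − H·x̄ = [21]
S = H·P̄·Hᵀ + R = [376]
K = P̄·Hᵀ·S⁻¹ = [31/376; -5/376; 101/376]
x' = x̄ + K·y = [1403/376, 271/376, -511/376]
P' = (I − K·H)·P̄ = [3175/376 2411/376 -499/376; 2411/376 4863/376 1633/376; -499/376 1633/376 1455/376]

x' = [1403/376, 271/376, -511/376]
P' = [3175/376 2411/376 -499/376; 2411/376 4863/376 1633/376; -499/376 1633/376 1455/376]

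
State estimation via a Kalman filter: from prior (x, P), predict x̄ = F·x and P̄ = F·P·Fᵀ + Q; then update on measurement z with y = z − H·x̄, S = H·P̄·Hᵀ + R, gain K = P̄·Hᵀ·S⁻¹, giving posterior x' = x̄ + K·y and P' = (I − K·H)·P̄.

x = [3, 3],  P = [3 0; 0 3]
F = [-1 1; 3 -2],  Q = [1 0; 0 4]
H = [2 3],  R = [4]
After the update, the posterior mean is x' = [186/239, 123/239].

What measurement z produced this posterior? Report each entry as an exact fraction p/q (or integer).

x̄ = F·x = [0, 3]
P̄ = F·P·Fᵀ + Q = [7 -15; -15 43]
S = H·P̄·Hᵀ + R = [239]
K = P̄·Hᵀ·S⁻¹ = [-31/239; 99/239]
x' − x̄ = [186/239, -594/239] = K·y
y = (KᵀK)⁻¹·Kᵀ·(x' − x̄) = [-6]
z = y + H·x̄ = [-6] + [9] = [3]

z = [3]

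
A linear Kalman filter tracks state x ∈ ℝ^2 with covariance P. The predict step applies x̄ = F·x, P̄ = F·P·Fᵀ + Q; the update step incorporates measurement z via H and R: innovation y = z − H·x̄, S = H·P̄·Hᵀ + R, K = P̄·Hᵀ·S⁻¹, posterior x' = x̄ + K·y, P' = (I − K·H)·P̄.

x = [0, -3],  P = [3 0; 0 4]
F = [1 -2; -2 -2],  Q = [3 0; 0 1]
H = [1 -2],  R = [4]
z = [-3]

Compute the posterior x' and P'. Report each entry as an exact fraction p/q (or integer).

x̄ = F·x = [6, 6]
P̄ = F·P·Fᵀ + Q = [22 10; 10 29]
y = z − H·x̄ = [3]
S = H·P̄·Hᵀ + R = [102]
K = P̄·Hᵀ·S⁻¹ = [1/51; -8/17]
x' = x̄ + K·y = [103/17, 78/17]
P' = (I − K·H)·P̄ = [1120/51 186/17; 186/17 109/17]

x' = [103/17, 78/17]
P' = [1120/51 186/17; 186/17 109/17]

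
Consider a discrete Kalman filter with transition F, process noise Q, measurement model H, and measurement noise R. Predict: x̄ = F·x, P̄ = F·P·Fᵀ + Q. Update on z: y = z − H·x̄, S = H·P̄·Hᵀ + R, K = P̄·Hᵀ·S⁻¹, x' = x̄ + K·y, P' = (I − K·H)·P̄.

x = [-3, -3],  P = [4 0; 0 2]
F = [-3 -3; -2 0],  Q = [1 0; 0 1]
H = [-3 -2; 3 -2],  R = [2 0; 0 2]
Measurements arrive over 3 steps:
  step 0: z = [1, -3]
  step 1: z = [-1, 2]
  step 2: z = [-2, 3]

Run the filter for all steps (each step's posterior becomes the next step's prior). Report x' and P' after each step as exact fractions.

step 0: x̄ = F·x = [18, 6]
step 0: P̄ = F·P·Fᵀ + Q = [55 24; 24 17]
step 0: y = z − H·x̄ = [67, -45]
step 0: S = H·P̄·Hᵀ + R = [853 -427; -427 277]
step 0: K = P̄·Hᵀ·S⁻¹ = [-1507/8992 1475/8992; -821/3372 -803/3372]
step 0: x' = x̄ + K·y = [-343/562, 340/843]
step 0: P' = (I − K·H)·P̄ = [497/4496 1/562; 1/562 203/843]
step 1: x̄ = F·x = [349/562, 343/281]
step 1: P̄ = F·P·Fᵀ + Q = [18857/4496 1515/2248; 1515/2248 1621/1124]
step 1: y = z − H·x̄ = [1857/562, 1449/562]
step 1: S = H·P̄·Hᵀ + R = [241001/4496 -143777/4496; -143777/4496 168281/4496]
step 1: K = P̄·Hᵀ·S⁻¹ = [-121489/737102 117449/737102; -237406/1105653 -228316/1105653]
step 1: x' = x̄ + K·y = [359123/737102, -7838/368551]
step 1: P' = (I − K·H)·P̄ = [39823/368551 1010/368551; 1010/368551 232861/1105653]
step 2: x̄ = F·x = [-1030341/737102, -359123/368551]
step 2: P̄ = F·P·Fᵀ + Q = [1443721/368551 244998/368551; 244998/368551 527843/368551]
step 2: y = z − H·x̄ = [-6001719/737102, 3865837/737102]
step 2: S = H·P̄·Hᵀ + R = [18781939/368551 -10882117/368551; -10882117/368551 12901987/368551]
step 2: K = P̄·Hᵀ·S⁻¹ = [-1025161/6225776 988865/6225776; -18038981/84047976 -17303987/84047976]
step 2: x' = x̄ + K·y = [2415437/3112888, -12886019/42023988]
step 2: P' = (I − K·H)·P̄ = [335671/3112888 4537/1556444; 4537/1556444 4417871/21011994]

step 0: x' = [-343/562, 340/843], P' = [497/4496 1/562; 1/562 203/843]
step 1: x' = [359123/737102, -7838/368551], P' = [39823/368551 1010/368551; 1010/368551 232861/1105653]
step 2: x' = [2415437/3112888, -12886019/42023988], P' = [335671/3112888 4537/1556444; 4537/1556444 4417871/21011994]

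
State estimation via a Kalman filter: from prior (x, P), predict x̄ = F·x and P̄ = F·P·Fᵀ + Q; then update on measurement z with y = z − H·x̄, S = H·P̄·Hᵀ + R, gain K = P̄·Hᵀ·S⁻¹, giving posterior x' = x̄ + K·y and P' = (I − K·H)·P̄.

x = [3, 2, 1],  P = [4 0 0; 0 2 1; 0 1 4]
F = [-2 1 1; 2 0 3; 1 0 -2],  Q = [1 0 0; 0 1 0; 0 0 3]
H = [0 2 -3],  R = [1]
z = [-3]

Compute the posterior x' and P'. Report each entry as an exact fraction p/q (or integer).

x̄ = F·x = [-3, 9, 1]
P̄ = F·P·Fᵀ + Q = [25 -1 -18; -1 53 -16; -18 -16 23]
y = z − H·x̄ = [-18]
S = H·P̄·Hᵀ + R = [612]
K = P̄·Hᵀ·S⁻¹ = [13/153; 77/306; -101/612]
x' = x̄ + K·y = [-77/17, 76/17, 135/34]
P' = (I − K·H)·P̄ = [3149/153 -2155/153 -1441/153; -2155/153 2180/153 2881/306; -1441/153 2881/306 3875/612]

x' = [-77/17, 76/17, 135/34]
P' = [3149/153 -2155/153 -1441/153; -2155/153 2180/153 2881/306; -1441/153 2881/306 3875/612]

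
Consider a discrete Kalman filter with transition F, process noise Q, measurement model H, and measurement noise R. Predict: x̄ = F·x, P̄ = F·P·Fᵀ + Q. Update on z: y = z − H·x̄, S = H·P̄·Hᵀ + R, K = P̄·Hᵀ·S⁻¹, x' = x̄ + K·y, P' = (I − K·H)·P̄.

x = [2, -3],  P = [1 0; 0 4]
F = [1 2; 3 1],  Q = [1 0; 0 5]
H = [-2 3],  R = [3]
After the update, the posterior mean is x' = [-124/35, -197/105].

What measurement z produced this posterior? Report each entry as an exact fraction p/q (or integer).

x̄ = F·x = [-4, 3]
P̄ = F·P·Fᵀ + Q = [18 11; 11 18]
S = H·P̄·Hᵀ + R = [105]
K = P̄·Hᵀ·S⁻¹ = [-1/35; 32/105]
x' − x̄ = [16/35, -512/105] = K·y
y = (KᵀK)⁻¹·Kᵀ·(x' − x̄) = [-16]
z = y + H·x̄ = [-16] + [17] = [1]

z = [1]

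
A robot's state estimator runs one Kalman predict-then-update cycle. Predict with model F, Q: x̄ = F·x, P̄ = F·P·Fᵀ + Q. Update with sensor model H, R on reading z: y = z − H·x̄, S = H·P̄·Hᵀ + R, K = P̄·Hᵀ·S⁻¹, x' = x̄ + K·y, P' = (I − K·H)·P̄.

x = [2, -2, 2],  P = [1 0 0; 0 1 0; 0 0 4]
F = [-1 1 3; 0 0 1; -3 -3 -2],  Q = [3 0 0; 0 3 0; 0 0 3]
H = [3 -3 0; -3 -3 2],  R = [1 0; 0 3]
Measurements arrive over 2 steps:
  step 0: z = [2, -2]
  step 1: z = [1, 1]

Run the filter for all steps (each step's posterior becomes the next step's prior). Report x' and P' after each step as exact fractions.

step 0: x' = [50618/95107, -9586/95107, -40624/95107], P' = [126263/95107 119694/95107 354018/95107; 119694/95107 123561/95107 350166/95107; 354018/95107 350166/95107 1082667/95107]
step 1: x' = [-1549809740/3038699477, -2499071590/3038699477, -4633606578/3038699477], P' = [1632978888/3038699477 1470275669/3038699477 4187921326/3038699477; 1470275669/3038699477 1639820948/3038699477 4205355400/3038699477; 4187921326/3038699477 4205355400/3038699477 13467774107/3038699477]

step 0: x̄ = F·x = [2, 2, -4]
step 0: P̄ = F·P·Fᵀ + Q = [41 12 -24; 12 7 -8; -24 -8 37]
step 0: y = z − H·x̄ = [2, 18]
step 0: S = H·P̄·Hᵀ + R = [217 -402; -402 1183]
step 0: K = P̄·Hᵀ·S⁻¹ = [19707/95107 -9945/95107; -11601/95107 -9811/95107; 11556/95107 17594/95107]
step 0: x' = x̄ + K·y = [50618/95107, -9586/95107, -40624/95107]
step 0: P' = (I − K·H)·P̄ = [126263/95107 119694/95107 354018/95107; 119694/95107 123561/95107 350166/95107; 354018/95107 350166/95107 1082667/95107]
step 1: x̄ = F·x = [-182076/95107, -40624/95107, -41848/95107]
step 1: P̄ = F·P·Fᵀ + Q = [10016648/95107 3244149/95107 -12817848/95107; 3244149/95107 1367988/95107 -4277886/95107; -12817848/95107 -4277886/95107 17469105/95107]
step 1: y = z − H·x̄ = [519463/95107, -489297/95107]
step 1: S = H·P̄·Hᵀ + R = [44162149/95107 -129077712/95107; -129077712/95107 436166955/95107]
step 1: K = P̄·Hᵀ·S⁻¹ = [488109657/3038699477 -933921019/9116098431; -508635837/3038699477 -919579051/9116098431; -52302222/3038699477 1755718036/9116098431]
step 1: x' = x̄ + K·y = [-1549809740/3038699477, -2499071590/3038699477, -4633606578/3038699477]
step 1: P' = (I − K·H)·P̄ = [1632978888/3038699477 1470275669/3038699477 4187921326/3038699477; 1470275669/3038699477 1639820948/3038699477 4205355400/3038699477; 4187921326/3038699477 4205355400/3038699477 13467774107/3038699477]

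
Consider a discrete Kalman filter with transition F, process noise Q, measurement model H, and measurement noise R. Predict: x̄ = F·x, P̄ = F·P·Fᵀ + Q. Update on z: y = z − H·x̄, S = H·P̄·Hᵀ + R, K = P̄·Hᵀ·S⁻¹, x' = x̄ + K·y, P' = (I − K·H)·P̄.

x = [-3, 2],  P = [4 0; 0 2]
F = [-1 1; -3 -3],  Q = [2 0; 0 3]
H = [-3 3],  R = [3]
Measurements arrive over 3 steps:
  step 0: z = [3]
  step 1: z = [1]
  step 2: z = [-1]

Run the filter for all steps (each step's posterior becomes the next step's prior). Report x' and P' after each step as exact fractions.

step 0: x' = [391/80, 939/160], P' = [317/40 633/80; 633/80 1317/160]
step 1: x' = [10839/17720, 8037/8860], P' = [10169/4430 40611/17720; 40611/17720 23223/8860]
step 2: x' = [1334913/9900736, -2125467/9900736], P' = [21933267/9900736 21815967/9900736; 21815967/9900736 24987099/9900736]

step 0: x̄ = F·x = [5, 3]
step 0: P̄ = F·P·Fᵀ + Q = [8 6; 6 57]
step 0: y = z − H·x̄ = [9]
step 0: S = H·P̄·Hᵀ + R = [480]
step 0: K = P̄·Hᵀ·S⁻¹ = [-1/80; 51/160]
step 0: x' = x̄ + K·y = [391/80, 939/160]
step 0: P' = (I − K·H)·P̄ = [317/40 633/80; 633/80 1317/160]
step 1: x̄ = F·x = [157/160, -5163/160]
step 1: P̄ = F·P·Fᵀ + Q = [373/160 -147/160; -147/160 46533/160]
step 1: y = z − H·x̄ = [403/4]
step 1: S = H·P̄·Hᵀ + R = [2658]
step 1: K = P̄·Hᵀ·S⁻¹ = [-13/3544; 1167/3544]
step 1: x' = x̄ + K·y = [10839/17720, 8037/8860]
step 1: P' = (I − K·H)·P̄ = [10169/4430 40611/17720; 40611/17720 23223/8860]
step 2: x̄ = F·x = [1047/3544, -80739/17720]
step 2: P̄ = F·P·Fᵀ + Q = [2067/886 -1731/1772; -1731/1772 196032/2215]
step 2: y = z − H·x̄ = [120101/8860]
step 2: S = H·P̄·Hᵀ + R = [1856388/2215]
step 2: K = P̄·Hᵀ·S⁻¹ = [-29325/2475184; 792783/2475184]
step 2: x' = x̄ + K·y = [1334913/9900736, -2125467/9900736]
step 2: P' = (I − K·H)·P̄ = [21933267/9900736 21815967/9900736; 21815967/9900736 24987099/9900736]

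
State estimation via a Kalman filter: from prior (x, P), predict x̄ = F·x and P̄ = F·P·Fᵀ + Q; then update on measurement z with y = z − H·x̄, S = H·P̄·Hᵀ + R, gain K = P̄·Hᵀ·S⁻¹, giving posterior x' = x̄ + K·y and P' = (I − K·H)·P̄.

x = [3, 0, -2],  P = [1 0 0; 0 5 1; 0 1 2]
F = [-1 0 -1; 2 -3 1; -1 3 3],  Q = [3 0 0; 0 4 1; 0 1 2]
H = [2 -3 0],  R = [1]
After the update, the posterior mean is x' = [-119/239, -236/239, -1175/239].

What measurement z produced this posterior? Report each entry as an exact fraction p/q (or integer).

x̄ = F·x = [-1, 4, -9]
P̄ = F·P·Fᵀ + Q = [6 -1 -8; -1 49 -46; -8 -46 84]
S = H·P̄·Hᵀ + R = [478]
K = P̄·Hᵀ·S⁻¹ = [15/478; -149/478; 61/239]
x' − x̄ = [120/239, -1192/239, 976/239] = K·y
y = (KᵀK)⁻¹·Kᵀ·(x' − x̄) = [16]
z = y + H·x̄ = [16] + [-14] = [2]

z = [2]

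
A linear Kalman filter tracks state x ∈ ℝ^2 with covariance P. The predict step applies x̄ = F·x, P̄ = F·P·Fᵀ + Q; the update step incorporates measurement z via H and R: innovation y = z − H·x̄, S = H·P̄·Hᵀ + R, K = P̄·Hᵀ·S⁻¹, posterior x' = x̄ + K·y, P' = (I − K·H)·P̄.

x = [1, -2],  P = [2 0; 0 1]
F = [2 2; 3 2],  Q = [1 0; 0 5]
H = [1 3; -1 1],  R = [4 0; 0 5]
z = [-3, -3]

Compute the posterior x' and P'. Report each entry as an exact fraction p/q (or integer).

x' = [-23/98, -97/98]
P' = [4915/3332 -725/3332; -725/3332 1395/3332]

x̄ = F·x = [-2, -1]
P̄ = F·P·Fᵀ + Q = [13 16; 16 27]
y = z − H·x̄ = [2, -4]
S = H·P̄·Hᵀ + R = [356 36; 36 13]
K = P̄·Hᵀ·S⁻¹ = [685/3332 -282/833; 865/3332 106/833]
x' = x̄ + K·y = [-23/98, -97/98]
P' = (I − K·H)·P̄ = [4915/3332 -725/3332; -725/3332 1395/3332]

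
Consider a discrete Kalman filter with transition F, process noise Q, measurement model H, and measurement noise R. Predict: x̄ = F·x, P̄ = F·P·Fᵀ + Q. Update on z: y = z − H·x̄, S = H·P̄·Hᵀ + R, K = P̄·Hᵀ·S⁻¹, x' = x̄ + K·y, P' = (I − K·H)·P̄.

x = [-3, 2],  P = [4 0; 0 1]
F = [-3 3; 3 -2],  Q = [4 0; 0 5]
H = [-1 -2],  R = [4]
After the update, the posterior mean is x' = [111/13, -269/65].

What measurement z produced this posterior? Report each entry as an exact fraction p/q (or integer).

z = [-1]

x̄ = F·x = [15, -13]
P̄ = F·P·Fᵀ + Q = [49 -42; -42 45]
S = H·P̄·Hᵀ + R = [65]
K = P̄·Hᵀ·S⁻¹ = [7/13; -48/65]
x' − x̄ = [-84/13, 576/65] = K·y
y = (KᵀK)⁻¹·Kᵀ·(x' − x̄) = [-12]
z = y + H·x̄ = [-12] + [11] = [-1]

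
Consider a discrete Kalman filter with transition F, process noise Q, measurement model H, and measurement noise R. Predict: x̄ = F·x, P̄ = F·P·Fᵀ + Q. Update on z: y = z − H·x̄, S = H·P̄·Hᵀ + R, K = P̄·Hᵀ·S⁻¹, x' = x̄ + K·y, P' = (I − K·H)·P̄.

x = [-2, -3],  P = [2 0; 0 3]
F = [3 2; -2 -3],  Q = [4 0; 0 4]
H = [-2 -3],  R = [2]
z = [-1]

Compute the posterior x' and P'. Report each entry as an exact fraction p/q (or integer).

x̄ = F·x = [-12, 13]
P̄ = F·P·Fᵀ + Q = [34 -30; -30 39]
y = z − H·x̄ = [14]
S = H·P̄·Hᵀ + R = [129]
K = P̄·Hᵀ·S⁻¹ = [22/129; -19/43]
x' = x̄ + K·y = [-1240/129, 293/43]
P' = (I − K·H)·P̄ = [3902/129 -872/43; -872/43 594/43]

x' = [-1240/129, 293/43]
P' = [3902/129 -872/43; -872/43 594/43]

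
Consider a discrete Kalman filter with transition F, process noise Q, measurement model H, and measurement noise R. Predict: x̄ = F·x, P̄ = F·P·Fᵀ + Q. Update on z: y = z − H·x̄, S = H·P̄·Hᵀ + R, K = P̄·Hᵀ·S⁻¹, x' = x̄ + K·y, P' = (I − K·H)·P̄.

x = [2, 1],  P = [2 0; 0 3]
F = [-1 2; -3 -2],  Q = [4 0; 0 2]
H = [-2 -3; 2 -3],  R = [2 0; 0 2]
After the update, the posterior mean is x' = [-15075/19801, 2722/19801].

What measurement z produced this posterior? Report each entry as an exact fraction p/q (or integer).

x̄ = F·x = [0, -8]
P̄ = F·P·Fᵀ + Q = [18 -6; -6 32]
S = H·P̄·Hᵀ + R = [290 216; 216 434]
K = P̄·Hᵀ·S⁻¹ = [-4869/19801 4887/19801; -3282/19801 -3294/19801]
x' − x̄ = [-15075/19801, 161130/19801] = K·y
y = (KᵀK)⁻¹·Kᵀ·(x' − x̄) = [-23, -26]
z = y + H·x̄ = [-23, -26] + [24, 24] = [1, -2]

z = [1, -2]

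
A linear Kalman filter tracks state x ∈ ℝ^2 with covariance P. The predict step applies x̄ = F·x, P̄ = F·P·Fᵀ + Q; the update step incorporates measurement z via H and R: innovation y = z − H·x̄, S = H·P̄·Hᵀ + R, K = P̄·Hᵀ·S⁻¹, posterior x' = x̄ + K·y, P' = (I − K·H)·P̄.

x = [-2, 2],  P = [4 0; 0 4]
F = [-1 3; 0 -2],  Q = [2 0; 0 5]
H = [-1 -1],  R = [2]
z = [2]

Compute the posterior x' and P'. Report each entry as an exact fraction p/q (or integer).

x' = [28/17, -50/17]
P' = [390/17 -354/17; -354/17 348/17]

x̄ = F·x = [8, -4]
P̄ = F·P·Fᵀ + Q = [42 -24; -24 21]
y = z − H·x̄ = [6]
S = H·P̄·Hᵀ + R = [17]
K = P̄·Hᵀ·S⁻¹ = [-18/17; 3/17]
x' = x̄ + K·y = [28/17, -50/17]
P' = (I − K·H)·P̄ = [390/17 -354/17; -354/17 348/17]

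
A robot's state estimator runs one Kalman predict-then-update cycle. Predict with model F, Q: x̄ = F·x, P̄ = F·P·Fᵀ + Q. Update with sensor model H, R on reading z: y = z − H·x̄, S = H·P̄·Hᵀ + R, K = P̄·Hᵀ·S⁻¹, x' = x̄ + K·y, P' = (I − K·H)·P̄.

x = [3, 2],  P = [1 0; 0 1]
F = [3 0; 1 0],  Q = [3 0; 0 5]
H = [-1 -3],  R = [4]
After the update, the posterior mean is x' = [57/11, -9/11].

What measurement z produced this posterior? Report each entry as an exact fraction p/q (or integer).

z = [-2]

x̄ = F·x = [9, 3]
P̄ = F·P·Fᵀ + Q = [12 3; 3 6]
S = H·P̄·Hᵀ + R = [88]
K = P̄·Hᵀ·S⁻¹ = [-21/88; -21/88]
x' − x̄ = [-42/11, -42/11] = K·y
y = (KᵀK)⁻¹·Kᵀ·(x' − x̄) = [16]
z = y + H·x̄ = [16] + [-18] = [-2]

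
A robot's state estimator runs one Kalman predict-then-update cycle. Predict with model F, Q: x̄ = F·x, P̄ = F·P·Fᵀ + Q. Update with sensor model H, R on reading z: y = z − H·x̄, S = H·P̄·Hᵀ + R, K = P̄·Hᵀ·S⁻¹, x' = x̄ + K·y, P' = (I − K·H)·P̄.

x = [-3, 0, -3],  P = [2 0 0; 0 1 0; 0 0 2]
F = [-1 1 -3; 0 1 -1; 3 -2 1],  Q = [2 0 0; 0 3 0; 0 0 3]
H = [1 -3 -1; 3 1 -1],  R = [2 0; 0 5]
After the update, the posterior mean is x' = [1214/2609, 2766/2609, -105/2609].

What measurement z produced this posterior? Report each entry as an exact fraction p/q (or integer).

x̄ = F·x = [12, 3, -12]
P̄ = F·P·Fᵀ + Q = [23 7 -14; 7 6 -4; -14 -4 27]
S = H·P̄·Hᵀ + R = [68 70; 70 379]
K = P̄·Hᵀ·S⁻¹ = [-59/5218 625/2609; -4823/20872 1299/10436; -5881/20872 -1467/10436]
x' − x̄ = [-30094/2609, -5061/2609, 31203/2609] = K·y
y = (KᵀK)⁻¹·Kᵀ·(x' − x̄) = [-18, -49]
z = y + H·x̄ = [-18, -49] + [15, 51] = [-3, 2]

z = [-3, 2]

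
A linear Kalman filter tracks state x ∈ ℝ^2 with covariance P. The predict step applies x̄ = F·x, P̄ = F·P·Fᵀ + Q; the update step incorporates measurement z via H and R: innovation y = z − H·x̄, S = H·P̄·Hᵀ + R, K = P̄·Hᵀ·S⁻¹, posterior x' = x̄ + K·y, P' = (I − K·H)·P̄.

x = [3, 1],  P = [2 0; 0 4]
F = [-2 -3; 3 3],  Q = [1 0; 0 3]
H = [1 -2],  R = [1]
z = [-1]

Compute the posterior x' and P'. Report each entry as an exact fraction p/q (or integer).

x̄ = F·x = [-9, 12]
P̄ = F·P·Fᵀ + Q = [45 -48; -48 57]
y = z − H·x̄ = [32]
S = H·P̄·Hᵀ + R = [466]
K = P̄·Hᵀ·S⁻¹ = [141/466; -81/233]
x' = x̄ + K·y = [159/233, 204/233]
P' = (I − K·H)·P̄ = [1089/466 237/233; 237/233 159/233]

x' = [159/233, 204/233]
P' = [1089/466 237/233; 237/233 159/233]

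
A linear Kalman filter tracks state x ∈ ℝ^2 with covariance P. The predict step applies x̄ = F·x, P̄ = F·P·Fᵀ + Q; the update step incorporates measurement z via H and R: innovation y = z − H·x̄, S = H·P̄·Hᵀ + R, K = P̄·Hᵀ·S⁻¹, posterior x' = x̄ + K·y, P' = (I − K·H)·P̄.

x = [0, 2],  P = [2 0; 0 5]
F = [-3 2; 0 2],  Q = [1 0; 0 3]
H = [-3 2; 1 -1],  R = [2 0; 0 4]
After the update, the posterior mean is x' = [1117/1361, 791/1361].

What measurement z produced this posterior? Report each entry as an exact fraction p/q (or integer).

z = [-1, 2]

x̄ = F·x = [4, 4]
P̄ = F·P·Fᵀ + Q = [39 20; 20 23]
S = H·P̄·Hᵀ + R = [205 -63; -63 26]
K = P̄·Hᵀ·S⁻¹ = [-805/1361 -956/1361; -553/1361 -1497/1361]
x' − x̄ = [-4327/1361, -4653/1361] = K·y
y = (KᵀK)⁻¹·Kᵀ·(x' − x̄) = [3, 2]
z = y + H·x̄ = [3, 2] + [-4, 0] = [-1, 2]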